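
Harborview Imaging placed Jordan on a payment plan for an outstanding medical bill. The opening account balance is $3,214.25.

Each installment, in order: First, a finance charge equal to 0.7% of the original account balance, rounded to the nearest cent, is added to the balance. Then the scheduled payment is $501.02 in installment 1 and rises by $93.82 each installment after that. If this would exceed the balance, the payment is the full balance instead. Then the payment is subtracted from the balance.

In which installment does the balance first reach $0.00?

Installment 1: $3,214.25 +$22.50 interest = $3,236.75; pay $501.02 → $2,735.73
Installment 2: $2,735.73 +$22.50 interest = $2,758.23; pay $594.84 → $2,163.39
Installment 3: $2,163.39 +$22.50 interest = $2,185.89; pay $688.66 → $1,497.23
Installment 4: $1,497.23 +$22.50 interest = $1,519.73; pay $782.48 → $737.25
Installment 5: $737.25 +$22.50 interest = $759.75; pay $759.75 → $0.00
Balance reaches $0.00 in installment 5.

5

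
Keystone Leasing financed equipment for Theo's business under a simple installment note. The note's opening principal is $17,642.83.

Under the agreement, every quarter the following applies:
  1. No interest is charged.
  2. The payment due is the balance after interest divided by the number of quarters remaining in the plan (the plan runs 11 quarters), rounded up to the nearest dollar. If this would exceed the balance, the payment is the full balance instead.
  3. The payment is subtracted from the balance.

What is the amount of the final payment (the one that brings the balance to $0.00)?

# | Opening | Payment | End bal
1 | $17,642.83 | $1,604.00 | $16,038.83
2 | $16,038.83 | $1,604.00 | $14,434.83
3 | $14,434.83 | $1,604.00 | $12,830.83
4 | $12,830.83 | $1,604.00 | $11,226.83
5 | $11,226.83 | $1,604.00 | $9,622.83
6 | $9,622.83 | $1,604.00 | $8,018.83
7 | $8,018.83 | $1,604.00 | $6,414.83
8 | $6,414.83 | $1,604.00 | $4,810.83
9 | $4,810.83 | $1,604.00 | $3,206.83
10 | $3,206.83 | $1,604.00 | $1,602.83
11 | $1,602.83 | $1,602.83 | $0.00

$1,602.83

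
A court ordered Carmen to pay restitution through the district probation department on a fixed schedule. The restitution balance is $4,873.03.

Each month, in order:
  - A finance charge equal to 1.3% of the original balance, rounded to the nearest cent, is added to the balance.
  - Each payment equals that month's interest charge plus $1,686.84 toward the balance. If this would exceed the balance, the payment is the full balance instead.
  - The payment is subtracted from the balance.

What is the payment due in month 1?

$1,750.19

Month 1: opening $4,873.03; interest $63.35 → $4,936.38; payment $1,750.19; balance $3,186.19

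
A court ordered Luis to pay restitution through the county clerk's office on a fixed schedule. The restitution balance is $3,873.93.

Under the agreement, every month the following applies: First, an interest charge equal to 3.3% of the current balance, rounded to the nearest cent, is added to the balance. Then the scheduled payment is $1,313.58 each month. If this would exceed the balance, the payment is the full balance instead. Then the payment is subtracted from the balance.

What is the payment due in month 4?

Month 1: opening $3,873.93; interest $127.84 → $4,001.77; payment $1,313.58; balance $2,688.19
Month 2: opening $2,688.19; interest $88.71 → $2,776.90; payment $1,313.58; balance $1,463.32
Month 3: opening $1,463.32; interest $48.29 → $1,511.61; payment $1,313.58; balance $198.03
Month 4: opening $198.03; interest $6.53 → $204.56; payment $204.56; balance $0.00

$204.56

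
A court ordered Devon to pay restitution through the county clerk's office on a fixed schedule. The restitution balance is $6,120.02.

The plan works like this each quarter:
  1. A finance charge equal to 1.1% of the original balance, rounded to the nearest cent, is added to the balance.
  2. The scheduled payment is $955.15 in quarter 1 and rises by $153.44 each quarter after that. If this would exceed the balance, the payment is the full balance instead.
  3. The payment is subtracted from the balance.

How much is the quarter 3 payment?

Quarter 1: $6,120.02 +$67.32 interest = $6,187.34; pay $955.15 → $5,232.19
Quarter 2: $5,232.19 +$67.32 interest = $5,299.51; pay $1,108.59 → $4,190.92
Quarter 3: $4,190.92 +$67.32 interest = $4,258.24; pay $1,262.03 → $2,996.21

$1,262.03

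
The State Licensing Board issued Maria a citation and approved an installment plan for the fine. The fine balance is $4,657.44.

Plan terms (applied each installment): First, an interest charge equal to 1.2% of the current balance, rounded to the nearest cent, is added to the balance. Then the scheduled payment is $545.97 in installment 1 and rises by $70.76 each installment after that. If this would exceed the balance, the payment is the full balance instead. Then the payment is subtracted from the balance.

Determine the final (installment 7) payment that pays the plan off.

$555.38

Installment 1: $4,657.44 +$55.89 interest = $4,713.33; pay $545.97 → $4,167.36
Installment 2: $4,167.36 +$50.01 interest = $4,217.37; pay $616.73 → $3,600.64
Installment 3: $3,600.64 +$43.21 interest = $3,643.85; pay $687.49 → $2,956.36
Installment 4: $2,956.36 +$35.48 interest = $2,991.84; pay $758.25 → $2,233.59
Installment 5: $2,233.59 +$26.80 interest = $2,260.39; pay $829.01 → $1,431.38
Installment 6: $1,431.38 +$17.18 interest = $1,448.56; pay $899.77 → $548.79
Installment 7: $548.79 +$6.59 interest = $555.38; pay $555.38 → $0.00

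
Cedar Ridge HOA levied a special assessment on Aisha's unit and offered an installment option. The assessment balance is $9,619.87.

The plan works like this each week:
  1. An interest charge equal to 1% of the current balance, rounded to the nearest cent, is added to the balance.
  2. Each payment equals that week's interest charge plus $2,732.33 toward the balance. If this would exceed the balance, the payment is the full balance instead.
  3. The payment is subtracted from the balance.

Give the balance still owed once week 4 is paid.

# | Opening | Interest | Payment | End bal
1 | $9,619.87 | $96.20 | $2,828.53 | $6,887.54
2 | $6,887.54 | $68.88 | $2,801.21 | $4,155.21
3 | $4,155.21 | $41.55 | $2,773.88 | $1,422.88
4 | $1,422.88 | $14.23 | $1,437.11 | $0.00

$0.00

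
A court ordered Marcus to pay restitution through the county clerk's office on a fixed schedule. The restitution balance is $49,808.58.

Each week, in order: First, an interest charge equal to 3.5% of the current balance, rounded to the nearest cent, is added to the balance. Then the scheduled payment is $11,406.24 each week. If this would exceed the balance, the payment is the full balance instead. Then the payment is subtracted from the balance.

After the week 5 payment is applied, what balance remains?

$0.00

Week 1: $49,808.58 +$1,743.30 interest = $51,551.88; pay $11,406.24 → $40,145.64
Week 2: $40,145.64 +$1,405.10 interest = $41,550.74; pay $11,406.24 → $30,144.50
Week 3: $30,144.50 +$1,055.06 interest = $31,199.56; pay $11,406.24 → $19,793.32
Week 4: $19,793.32 +$692.77 interest = $20,486.09; pay $11,406.24 → $9,079.85
Week 5: $9,079.85 +$317.79 interest = $9,397.64; pay $9,397.64 → $0.00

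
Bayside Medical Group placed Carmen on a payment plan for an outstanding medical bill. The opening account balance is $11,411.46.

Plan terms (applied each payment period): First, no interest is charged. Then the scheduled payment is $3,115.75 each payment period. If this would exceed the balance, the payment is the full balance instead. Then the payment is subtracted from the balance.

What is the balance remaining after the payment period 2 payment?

$5,179.96

Payment period 1: $11,411.46 − $3,115.75 → $8,295.71
Payment period 2: $8,295.71 − $3,115.75 → $5,179.96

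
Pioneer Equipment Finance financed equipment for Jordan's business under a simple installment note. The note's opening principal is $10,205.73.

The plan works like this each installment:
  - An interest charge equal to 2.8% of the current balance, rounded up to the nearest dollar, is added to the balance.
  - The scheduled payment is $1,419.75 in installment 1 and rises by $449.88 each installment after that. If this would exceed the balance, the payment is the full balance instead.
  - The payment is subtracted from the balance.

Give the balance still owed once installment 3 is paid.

$5,346.84

Installment 1: opening $10,205.73; interest $286.00 → $10,491.73; payment $1,419.75; balance $9,071.98
Installment 2: opening $9,071.98; interest $255.00 → $9,326.98; payment $1,869.63; balance $7,457.35
Installment 3: opening $7,457.35; interest $209.00 → $7,666.35; payment $2,319.51; balance $5,346.84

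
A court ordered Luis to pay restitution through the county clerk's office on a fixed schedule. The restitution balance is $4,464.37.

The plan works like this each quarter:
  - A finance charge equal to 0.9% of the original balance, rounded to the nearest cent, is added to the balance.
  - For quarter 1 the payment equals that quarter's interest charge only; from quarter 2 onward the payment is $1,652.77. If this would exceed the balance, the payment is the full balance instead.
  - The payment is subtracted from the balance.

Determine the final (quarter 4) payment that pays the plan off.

Quarter 1: $4,464.37 +$40.18 interest = $4,504.55; pay $40.18 → $4,464.37
Quarter 2: $4,464.37 +$40.18 interest = $4,504.55; pay $1,652.77 → $2,851.78
Quarter 3: $2,851.78 +$40.18 interest = $2,891.96; pay $1,652.77 → $1,239.19
Quarter 4: $1,239.19 +$40.18 interest = $1,279.37; pay $1,279.37 → $0.00

$1,279.37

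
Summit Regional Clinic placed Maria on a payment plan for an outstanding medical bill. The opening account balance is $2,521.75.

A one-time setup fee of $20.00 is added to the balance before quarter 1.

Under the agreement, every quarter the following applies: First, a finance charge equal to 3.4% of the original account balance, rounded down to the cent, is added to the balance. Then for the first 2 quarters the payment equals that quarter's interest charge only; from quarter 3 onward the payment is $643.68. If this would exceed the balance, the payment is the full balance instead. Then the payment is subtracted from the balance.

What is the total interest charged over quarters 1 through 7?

Quarter 1: $2,541.75 +$85.73 interest = $2,627.48; pay $85.73 → $2,541.75
Quarter 2: $2,541.75 +$85.73 interest = $2,627.48; pay $85.73 → $2,541.75
Quarter 3: $2,541.75 +$85.73 interest = $2,627.48; pay $643.68 → $1,983.80
Quarter 4: $1,983.80 +$85.73 interest = $2,069.53; pay $643.68 → $1,425.85
Quarter 5: $1,425.85 +$85.73 interest = $1,511.58; pay $643.68 → $867.90
Quarter 6: $867.90 +$85.73 interest = $953.63; pay $643.68 → $309.95
Quarter 7: $309.95 +$85.73 interest = $395.68; pay $395.68 → $0.00
Total interest: $85.73 + $85.73 + $85.73 + $85.73 + $85.73 + $85.73 + $85.73 = $600.11

$600.11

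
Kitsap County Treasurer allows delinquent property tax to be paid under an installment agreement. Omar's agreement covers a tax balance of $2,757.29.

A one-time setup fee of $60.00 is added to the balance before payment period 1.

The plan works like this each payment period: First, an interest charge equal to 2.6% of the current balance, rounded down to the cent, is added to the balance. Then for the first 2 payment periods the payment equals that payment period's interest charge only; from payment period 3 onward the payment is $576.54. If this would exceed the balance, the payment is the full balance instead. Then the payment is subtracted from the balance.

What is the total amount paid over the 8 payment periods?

# | Opening | Interest | Payment | End bal
1 | $2,817.29 | $73.24 | $73.24 | $2,817.29
2 | $2,817.29 | $73.24 | $73.24 | $2,817.29
3 | $2,817.29 | $73.24 | $576.54 | $2,313.99
4 | $2,313.99 | $60.16 | $576.54 | $1,797.61
5 | $1,797.61 | $46.73 | $576.54 | $1,267.80
6 | $1,267.80 | $32.96 | $576.54 | $724.22
7 | $724.22 | $18.82 | $576.54 | $166.50
8 | $166.50 | $4.32 | $170.82 | $0.00
Total paid: $3,200.00

$3,200.00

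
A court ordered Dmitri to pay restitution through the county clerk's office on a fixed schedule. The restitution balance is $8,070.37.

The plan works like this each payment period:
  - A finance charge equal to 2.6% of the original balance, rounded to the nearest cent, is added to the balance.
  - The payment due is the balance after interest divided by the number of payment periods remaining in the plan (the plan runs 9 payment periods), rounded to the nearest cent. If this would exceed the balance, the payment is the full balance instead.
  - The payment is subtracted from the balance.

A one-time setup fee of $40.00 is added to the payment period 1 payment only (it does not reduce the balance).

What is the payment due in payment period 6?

Payment period 1: opening $8,070.37; interest $209.83 → $8,280.20; payment $920.02 (+ $40.00 fee); balance $7,360.18
Payment period 2: opening $7,360.18; interest $209.83 → $7,570.01; payment $946.25; balance $6,623.76
Payment period 3: opening $6,623.76; interest $209.83 → $6,833.59; payment $976.23; balance $5,857.36
Payment period 4: opening $5,857.36; interest $209.83 → $6,067.19; payment $1,011.20; balance $5,055.99
Payment period 5: opening $5,055.99; interest $209.83 → $5,265.82; payment $1,053.16; balance $4,212.66
Payment period 6: opening $4,212.66; interest $209.83 → $4,422.49; payment $1,105.62; balance $3,316.87

$1,105.62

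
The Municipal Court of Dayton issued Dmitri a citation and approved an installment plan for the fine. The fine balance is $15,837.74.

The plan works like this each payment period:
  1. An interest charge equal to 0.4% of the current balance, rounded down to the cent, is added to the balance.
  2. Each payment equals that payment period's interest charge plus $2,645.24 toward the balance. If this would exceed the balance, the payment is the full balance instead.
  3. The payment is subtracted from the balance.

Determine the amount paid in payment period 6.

Payment period 1: opening $15,837.74; interest $63.35 → $15,901.09; payment $2,708.59; balance $13,192.50
Payment period 2: opening $13,192.50; interest $52.77 → $13,245.27; payment $2,698.01; balance $10,547.26
Payment period 3: opening $10,547.26; interest $42.18 → $10,589.44; payment $2,687.42; balance $7,902.02
Payment period 4: opening $7,902.02; interest $31.60 → $7,933.62; payment $2,676.84; balance $5,256.78
Payment period 5: opening $5,256.78; interest $21.02 → $5,277.80; payment $2,666.26; balance $2,611.54
Payment period 6: opening $2,611.54; interest $10.44 → $2,621.98; payment $2,621.98; balance $0.00

$2,621.98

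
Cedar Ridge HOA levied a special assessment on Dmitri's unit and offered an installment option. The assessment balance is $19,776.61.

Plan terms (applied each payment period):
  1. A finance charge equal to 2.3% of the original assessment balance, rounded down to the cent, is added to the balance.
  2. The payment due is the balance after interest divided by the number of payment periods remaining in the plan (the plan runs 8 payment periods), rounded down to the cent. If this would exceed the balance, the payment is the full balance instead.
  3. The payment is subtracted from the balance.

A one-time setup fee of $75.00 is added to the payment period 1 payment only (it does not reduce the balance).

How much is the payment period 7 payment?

Payment period 1: $19,776.61 +$454.86 interest = $20,231.47; pay $2,528.93 (+ $75.00 fee) → $17,702.54
Payment period 2: $17,702.54 +$454.86 interest = $18,157.40; pay $2,593.91 → $15,563.49
Payment period 3: $15,563.49 +$454.86 interest = $16,018.35; pay $2,669.72 → $13,348.63
Payment period 4: $13,348.63 +$454.86 interest = $13,803.49; pay $2,760.69 → $11,042.80
Payment period 5: $11,042.80 +$454.86 interest = $11,497.66; pay $2,874.41 → $8,623.25
Payment period 6: $8,623.25 +$454.86 interest = $9,078.11; pay $3,026.03 → $6,052.08
Payment period 7: $6,052.08 +$454.86 interest = $6,506.94; pay $3,253.47 → $3,253.47

$3,253.47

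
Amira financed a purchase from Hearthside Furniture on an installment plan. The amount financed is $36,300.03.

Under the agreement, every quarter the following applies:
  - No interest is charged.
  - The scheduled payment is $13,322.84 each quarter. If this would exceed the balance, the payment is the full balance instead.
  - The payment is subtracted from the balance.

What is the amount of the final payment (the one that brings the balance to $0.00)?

Quarter 1: $36,300.03 − $13,322.84 → $22,977.19
Quarter 2: $22,977.19 − $13,322.84 → $9,654.35
Quarter 3: $9,654.35 − $9,654.35 → $0.00

$9,654.35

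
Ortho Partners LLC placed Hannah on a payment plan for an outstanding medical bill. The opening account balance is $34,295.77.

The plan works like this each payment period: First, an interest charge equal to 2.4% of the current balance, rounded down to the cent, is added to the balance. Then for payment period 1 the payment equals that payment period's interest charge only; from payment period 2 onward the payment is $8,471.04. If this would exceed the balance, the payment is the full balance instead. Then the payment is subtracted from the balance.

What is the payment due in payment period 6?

Payment period 1: $34,295.77 +$823.09 interest = $35,118.86; pay $823.09 → $34,295.77
Payment period 2: $34,295.77 +$823.09 interest = $35,118.86; pay $8,471.04 → $26,647.82
Payment period 3: $26,647.82 +$639.54 interest = $27,287.36; pay $8,471.04 → $18,816.32
Payment period 4: $18,816.32 +$451.59 interest = $19,267.91; pay $8,471.04 → $10,796.87
Payment period 5: $10,796.87 +$259.12 interest = $11,055.99; pay $8,471.04 → $2,584.95
Payment period 6: $2,584.95 +$62.03 interest = $2,646.98; pay $2,646.98 → $0.00

$2,646.98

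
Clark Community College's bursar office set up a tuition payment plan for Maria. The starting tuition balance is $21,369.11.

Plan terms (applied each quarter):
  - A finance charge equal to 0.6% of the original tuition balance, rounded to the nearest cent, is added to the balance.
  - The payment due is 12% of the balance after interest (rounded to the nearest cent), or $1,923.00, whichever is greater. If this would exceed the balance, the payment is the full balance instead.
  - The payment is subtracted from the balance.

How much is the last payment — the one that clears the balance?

$631.82

Quarter 1: opening $21,369.11; interest $128.21 → $21,497.32; payment $2,579.68; balance $18,917.64
Quarter 2: opening $18,917.64; interest $128.21 → $19,045.85; payment $2,285.50; balance $16,760.35
Quarter 3: opening $16,760.35; interest $128.21 → $16,888.56; payment $2,026.63; balance $14,861.93
Quarter 4: opening $14,861.93; interest $128.21 → $14,990.14; payment $1,923.00; balance $13,067.14
Quarter 5: opening $13,067.14; interest $128.21 → $13,195.35; payment $1,923.00; balance $11,272.35
Quarter 6: opening $11,272.35; interest $128.21 → $11,400.56; payment $1,923.00; balance $9,477.56
Quarter 7: opening $9,477.56; interest $128.21 → $9,605.77; payment $1,923.00; balance $7,682.77
Quarter 8: opening $7,682.77; interest $128.21 → $7,810.98; payment $1,923.00; balance $5,887.98
Quarter 9: opening $5,887.98; interest $128.21 → $6,016.19; payment $1,923.00; balance $4,093.19
Quarter 10: opening $4,093.19; interest $128.21 → $4,221.40; payment $1,923.00; balance $2,298.40
Quarter 11: opening $2,298.40; interest $128.21 → $2,426.61; payment $1,923.00; balance $503.61
Quarter 12: opening $503.61; interest $128.21 → $631.82; payment $631.82; balance $0.00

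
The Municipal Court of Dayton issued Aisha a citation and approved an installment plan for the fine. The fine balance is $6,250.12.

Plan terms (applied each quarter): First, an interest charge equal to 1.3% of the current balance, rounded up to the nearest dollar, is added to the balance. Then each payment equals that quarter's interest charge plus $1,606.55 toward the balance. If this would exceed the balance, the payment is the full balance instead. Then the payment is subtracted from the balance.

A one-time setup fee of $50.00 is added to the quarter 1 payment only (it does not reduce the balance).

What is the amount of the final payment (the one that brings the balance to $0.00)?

Quarter 1: opening $6,250.12; interest $82.00 → $6,332.12; payment $1,688.55 (+ $50.00 fee); balance $4,643.57
Quarter 2: opening $4,643.57; interest $61.00 → $4,704.57; payment $1,667.55; balance $3,037.02
Quarter 3: opening $3,037.02; interest $40.00 → $3,077.02; payment $1,646.55; balance $1,430.47
Quarter 4: opening $1,430.47; interest $19.00 → $1,449.47; payment $1,449.47; balance $0.00

$1,449.47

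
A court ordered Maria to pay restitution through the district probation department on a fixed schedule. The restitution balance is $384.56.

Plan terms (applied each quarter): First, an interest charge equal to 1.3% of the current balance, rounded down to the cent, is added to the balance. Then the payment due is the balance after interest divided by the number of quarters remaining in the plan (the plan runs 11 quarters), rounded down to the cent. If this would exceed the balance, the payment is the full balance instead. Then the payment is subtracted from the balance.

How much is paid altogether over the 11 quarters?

$415.82

Quarter 1: opening $384.56; interest $4.99 → $389.55; payment $35.41; balance $354.14
Quarter 2: opening $354.14; interest $4.60 → $358.74; payment $35.87; balance $322.87
Quarter 3: opening $322.87; interest $4.19 → $327.06; payment $36.34; balance $290.72
Quarter 4: opening $290.72; interest $3.77 → $294.49; payment $36.81; balance $257.68
Quarter 5: opening $257.68; interest $3.34 → $261.02; payment $37.28; balance $223.74
Quarter 6: opening $223.74; interest $2.90 → $226.64; payment $37.77; balance $188.87
Quarter 7: opening $188.87; interest $2.45 → $191.32; payment $38.26; balance $153.06
Quarter 8: opening $153.06; interest $1.98 → $155.04; payment $38.76; balance $116.28
Quarter 9: opening $116.28; interest $1.51 → $117.79; payment $39.26; balance $78.53
Quarter 10: opening $78.53; interest $1.02 → $79.55; payment $39.77; balance $39.78
Quarter 11: opening $39.78; interest $0.51 → $40.29; payment $40.29; balance $0.00
Total paid: $415.82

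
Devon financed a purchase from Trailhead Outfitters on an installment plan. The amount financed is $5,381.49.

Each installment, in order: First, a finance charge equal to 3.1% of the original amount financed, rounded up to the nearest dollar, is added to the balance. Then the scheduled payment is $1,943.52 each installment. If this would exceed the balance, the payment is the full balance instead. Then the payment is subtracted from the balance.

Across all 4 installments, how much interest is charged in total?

$668.00

Installment 1: $5,381.49 +$167.00 interest = $5,548.49; pay $1,943.52 → $3,604.97
Installment 2: $3,604.97 +$167.00 interest = $3,771.97; pay $1,943.52 → $1,828.45
Installment 3: $1,828.45 +$167.00 interest = $1,995.45; pay $1,943.52 → $51.93
Installment 4: $51.93 +$167.00 interest = $218.93; pay $218.93 → $0.00
Total interest: $167.00 + $167.00 + $167.00 + $167.00 = $668.00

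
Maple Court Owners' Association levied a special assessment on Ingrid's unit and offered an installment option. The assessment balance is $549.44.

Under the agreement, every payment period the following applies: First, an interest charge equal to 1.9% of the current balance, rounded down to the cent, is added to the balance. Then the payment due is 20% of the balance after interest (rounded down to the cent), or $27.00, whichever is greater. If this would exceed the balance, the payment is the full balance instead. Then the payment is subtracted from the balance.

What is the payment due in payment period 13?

$4.23

Payment period 1: opening $549.44; interest $10.43 → $559.87; payment $111.97; balance $447.90
Payment period 2: opening $447.90; interest $8.51 → $456.41; payment $91.28; balance $365.13
Payment period 3: opening $365.13; interest $6.93 → $372.06; payment $74.41; balance $297.65
Payment period 4: opening $297.65; interest $5.65 → $303.30; payment $60.66; balance $242.64
Payment period 5: opening $242.64; interest $4.61 → $247.25; payment $49.45; balance $197.80
Payment period 6: opening $197.80; interest $3.75 → $201.55; payment $40.31; balance $161.24
Payment period 7: opening $161.24; interest $3.06 → $164.30; payment $32.86; balance $131.44
Payment period 8: opening $131.44; interest $2.49 → $133.93; payment $27.00; balance $106.93
Payment period 9: opening $106.93; interest $2.03 → $108.96; payment $27.00; balance $81.96
Payment period 10: opening $81.96; interest $1.55 → $83.51; payment $27.00; balance $56.51
Payment period 11: opening $56.51; interest $1.07 → $57.58; payment $27.00; balance $30.58
Payment period 12: opening $30.58; interest $0.58 → $31.16; payment $27.00; balance $4.16
Payment period 13: opening $4.16; interest $0.07 → $4.23; payment $4.23; balance $0.00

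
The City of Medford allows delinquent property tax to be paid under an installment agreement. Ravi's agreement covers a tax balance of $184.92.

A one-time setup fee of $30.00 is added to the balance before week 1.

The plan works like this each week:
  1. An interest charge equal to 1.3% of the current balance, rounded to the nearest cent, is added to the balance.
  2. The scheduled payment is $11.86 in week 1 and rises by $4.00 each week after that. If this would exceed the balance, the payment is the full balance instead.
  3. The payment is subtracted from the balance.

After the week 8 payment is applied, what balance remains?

$24.04

# | Opening | Interest | Payment | End bal
1 | $214.92 | $2.79 | $11.86 | $205.85
2 | $205.85 | $2.68 | $15.86 | $192.67
3 | $192.67 | $2.50 | $19.86 | $175.31
4 | $175.31 | $2.28 | $23.86 | $153.73
5 | $153.73 | $2.00 | $27.86 | $127.87
6 | $127.87 | $1.66 | $31.86 | $97.67
7 | $97.67 | $1.27 | $35.86 | $63.08
8 | $63.08 | $0.82 | $39.86 | $24.04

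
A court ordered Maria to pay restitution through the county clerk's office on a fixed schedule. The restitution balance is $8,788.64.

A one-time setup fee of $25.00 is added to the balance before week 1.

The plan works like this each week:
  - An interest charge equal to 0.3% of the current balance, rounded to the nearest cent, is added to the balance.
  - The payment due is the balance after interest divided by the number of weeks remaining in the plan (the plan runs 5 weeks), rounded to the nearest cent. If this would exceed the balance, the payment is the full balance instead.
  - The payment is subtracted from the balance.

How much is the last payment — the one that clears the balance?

$1,789.32

Week 1: opening $8,813.64; interest $26.44 → $8,840.08; payment $1,768.02; balance $7,072.06
Week 2: opening $7,072.06; interest $21.22 → $7,093.28; payment $1,773.32; balance $5,319.96
Week 3: opening $5,319.96; interest $15.96 → $5,335.92; payment $1,778.64; balance $3,557.28
Week 4: opening $3,557.28; interest $10.67 → $3,567.95; payment $1,783.98; balance $1,783.97
Week 5: opening $1,783.97; interest $5.35 → $1,789.32; payment $1,789.32; balance $0.00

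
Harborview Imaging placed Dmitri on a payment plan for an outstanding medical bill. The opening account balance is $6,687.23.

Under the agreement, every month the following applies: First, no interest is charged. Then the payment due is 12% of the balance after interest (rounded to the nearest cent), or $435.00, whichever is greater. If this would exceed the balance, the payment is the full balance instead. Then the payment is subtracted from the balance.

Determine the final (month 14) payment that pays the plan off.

$49.06

Month 1: opening $6,687.23; payment $802.47; balance $5,884.76
Month 2: opening $5,884.76; payment $706.17; balance $5,178.59
Month 3: opening $5,178.59; payment $621.43; balance $4,557.16
Month 4: opening $4,557.16; payment $546.86; balance $4,010.30
Month 5: opening $4,010.30; payment $481.24; balance $3,529.06
Month 6: opening $3,529.06; payment $435.00; balance $3,094.06
Month 7: opening $3,094.06; payment $435.00; balance $2,659.06
Month 8: opening $2,659.06; payment $435.00; balance $2,224.06
Month 9: opening $2,224.06; payment $435.00; balance $1,789.06
Month 10: opening $1,789.06; payment $435.00; balance $1,354.06
Month 11: opening $1,354.06; payment $435.00; balance $919.06
Month 12: opening $919.06; payment $435.00; balance $484.06
Month 13: opening $484.06; payment $435.00; balance $49.06
Month 14: opening $49.06; payment $49.06; balance $0.00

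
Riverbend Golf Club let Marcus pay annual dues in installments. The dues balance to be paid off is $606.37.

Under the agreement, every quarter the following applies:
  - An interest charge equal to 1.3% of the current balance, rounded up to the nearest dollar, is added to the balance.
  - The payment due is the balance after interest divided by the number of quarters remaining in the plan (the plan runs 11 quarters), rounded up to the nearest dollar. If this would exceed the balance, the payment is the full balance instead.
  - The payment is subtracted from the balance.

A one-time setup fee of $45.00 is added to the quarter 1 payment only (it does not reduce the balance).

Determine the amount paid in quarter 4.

$59.00

Quarter 1: opening $606.37; interest $8.00 → $614.37; payment $56.00 (+ $45.00 fee); balance $558.37
Quarter 2: opening $558.37; interest $8.00 → $566.37; payment $57.00; balance $509.37
Quarter 3: opening $509.37; interest $7.00 → $516.37; payment $58.00; balance $458.37
Quarter 4: opening $458.37; interest $6.00 → $464.37; payment $59.00; balance $405.37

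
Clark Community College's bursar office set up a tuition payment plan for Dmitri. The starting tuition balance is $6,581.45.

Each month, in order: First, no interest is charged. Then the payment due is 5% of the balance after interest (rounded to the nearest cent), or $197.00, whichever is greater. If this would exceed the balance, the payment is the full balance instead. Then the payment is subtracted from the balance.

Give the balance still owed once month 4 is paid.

Month 1: opening $6,581.45; payment $329.07; balance $6,252.38
Month 2: opening $6,252.38; payment $312.62; balance $5,939.76
Month 3: opening $5,939.76; payment $296.99; balance $5,642.77
Month 4: opening $5,642.77; payment $282.14; balance $5,360.63

$5,360.63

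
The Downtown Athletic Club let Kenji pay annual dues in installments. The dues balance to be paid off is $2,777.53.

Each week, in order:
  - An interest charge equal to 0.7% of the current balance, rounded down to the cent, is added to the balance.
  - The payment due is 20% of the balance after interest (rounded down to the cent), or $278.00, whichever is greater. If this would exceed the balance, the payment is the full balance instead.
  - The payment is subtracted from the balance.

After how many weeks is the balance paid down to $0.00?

Week 1: $2,777.53 +$19.44 interest = $2,796.97; pay $559.39 → $2,237.58
Week 2: $2,237.58 +$15.66 interest = $2,253.24; pay $450.64 → $1,802.60
Week 3: $1,802.60 +$12.61 interest = $1,815.21; pay $363.04 → $1,452.17
Week 4: $1,452.17 +$10.16 interest = $1,462.33; pay $292.46 → $1,169.87
Week 5: $1,169.87 +$8.18 interest = $1,178.05; pay $278.00 → $900.05
Week 6: $900.05 +$6.30 interest = $906.35; pay $278.00 → $628.35
Week 7: $628.35 +$4.39 interest = $632.74; pay $278.00 → $354.74
Week 8: $354.74 +$2.48 interest = $357.22; pay $278.00 → $79.22
Week 9: $79.22 +$0.55 interest = $79.77; pay $79.77 → $0.00
Balance reaches $0.00 in week 9.

9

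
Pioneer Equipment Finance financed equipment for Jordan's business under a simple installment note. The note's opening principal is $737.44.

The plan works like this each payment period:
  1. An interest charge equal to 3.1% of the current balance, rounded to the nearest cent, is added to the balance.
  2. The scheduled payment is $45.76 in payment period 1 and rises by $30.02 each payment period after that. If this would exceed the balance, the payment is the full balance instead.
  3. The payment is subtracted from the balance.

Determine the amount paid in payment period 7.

$123.31

Payment period 1: opening $737.44; interest $22.86 → $760.30; payment $45.76; balance $714.54
Payment period 2: opening $714.54; interest $22.15 → $736.69; payment $75.78; balance $660.91
Payment period 3: opening $660.91; interest $20.49 → $681.40; payment $105.80; balance $575.60
Payment period 4: opening $575.60; interest $17.84 → $593.44; payment $135.82; balance $457.62
Payment period 5: opening $457.62; interest $14.19 → $471.81; payment $165.84; balance $305.97
Payment period 6: opening $305.97; interest $9.49 → $315.46; payment $195.86; balance $119.60
Payment period 7: opening $119.60; interest $3.71 → $123.31; payment $123.31; balance $0.00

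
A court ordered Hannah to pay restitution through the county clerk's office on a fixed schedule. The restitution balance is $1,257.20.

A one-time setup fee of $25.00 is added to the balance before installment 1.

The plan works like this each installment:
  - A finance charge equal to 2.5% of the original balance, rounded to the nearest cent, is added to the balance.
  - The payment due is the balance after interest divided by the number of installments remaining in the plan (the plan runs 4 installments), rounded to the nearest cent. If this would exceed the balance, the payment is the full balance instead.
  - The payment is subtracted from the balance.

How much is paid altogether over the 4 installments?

Installment 1: opening $1,282.20; interest $31.43 → $1,313.63; payment $328.41; balance $985.22
Installment 2: opening $985.22; interest $31.43 → $1,016.65; payment $338.88; balance $677.77
Installment 3: opening $677.77; interest $31.43 → $709.20; payment $354.60; balance $354.60
Installment 4: opening $354.60; interest $31.43 → $386.03; payment $386.03; balance $0.00
Total paid: $1,407.92

$1,407.92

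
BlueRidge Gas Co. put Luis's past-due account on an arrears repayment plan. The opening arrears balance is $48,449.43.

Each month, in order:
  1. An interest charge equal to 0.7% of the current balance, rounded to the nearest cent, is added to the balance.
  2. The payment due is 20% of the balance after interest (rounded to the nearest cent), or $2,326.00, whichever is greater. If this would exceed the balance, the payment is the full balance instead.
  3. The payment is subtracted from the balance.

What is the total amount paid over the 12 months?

$50,024.54

Month 1: opening $48,449.43; interest $339.15 → $48,788.58; payment $9,757.72; balance $39,030.86
Month 2: opening $39,030.86; interest $273.22 → $39,304.08; payment $7,860.82; balance $31,443.26
Month 3: opening $31,443.26; interest $220.10 → $31,663.36; payment $6,332.67; balance $25,330.69
Month 4: opening $25,330.69; interest $177.31 → $25,508.00; payment $5,101.60; balance $20,406.40
Month 5: opening $20,406.40; interest $142.84 → $20,549.24; payment $4,109.85; balance $16,439.39
Month 6: opening $16,439.39; interest $115.08 → $16,554.47; payment $3,310.89; balance $13,243.58
Month 7: opening $13,243.58; interest $92.71 → $13,336.29; payment $2,667.26; balance $10,669.03
Month 8: opening $10,669.03; interest $74.68 → $10,743.71; payment $2,326.00; balance $8,417.71
Month 9: opening $8,417.71; interest $58.92 → $8,476.63; payment $2,326.00; balance $6,150.63
Month 10: opening $6,150.63; interest $43.05 → $6,193.68; payment $2,326.00; balance $3,867.68
Month 11: opening $3,867.68; interest $27.07 → $3,894.75; payment $2,326.00; balance $1,568.75
Month 12: opening $1,568.75; interest $10.98 → $1,579.73; payment $1,579.73; balance $0.00
Total paid: $50,024.54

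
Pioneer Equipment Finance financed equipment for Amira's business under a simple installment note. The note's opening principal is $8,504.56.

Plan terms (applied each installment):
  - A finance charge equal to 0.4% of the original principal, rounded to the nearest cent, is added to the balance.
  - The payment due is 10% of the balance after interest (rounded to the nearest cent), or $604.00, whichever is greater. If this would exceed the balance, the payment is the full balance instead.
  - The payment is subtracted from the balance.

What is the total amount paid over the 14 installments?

Installment 1: $8,504.56 +$34.02 interest = $8,538.58; pay $853.86 → $7,684.72
Installment 2: $7,684.72 +$34.02 interest = $7,718.74; pay $771.87 → $6,946.87
Installment 3: $6,946.87 +$34.02 interest = $6,980.89; pay $698.09 → $6,282.80
Installment 4: $6,282.80 +$34.02 interest = $6,316.82; pay $631.68 → $5,685.14
Installment 5: $5,685.14 +$34.02 interest = $5,719.16; pay $604.00 → $5,115.16
Installment 6: $5,115.16 +$34.02 interest = $5,149.18; pay $604.00 → $4,545.18
Installment 7: $4,545.18 +$34.02 interest = $4,579.20; pay $604.00 → $3,975.20
Installment 8: $3,975.20 +$34.02 interest = $4,009.22; pay $604.00 → $3,405.22
Installment 9: $3,405.22 +$34.02 interest = $3,439.24; pay $604.00 → $2,835.24
Installment 10: $2,835.24 +$34.02 interest = $2,869.26; pay $604.00 → $2,265.26
Installment 11: $2,265.26 +$34.02 interest = $2,299.28; pay $604.00 → $1,695.28
Installment 12: $1,695.28 +$34.02 interest = $1,729.30; pay $604.00 → $1,125.30
Installment 13: $1,125.30 +$34.02 interest = $1,159.32; pay $604.00 → $555.32
Installment 14: $555.32 +$34.02 interest = $589.34; pay $589.34 → $0.00
Total paid: $8,980.84

$8,980.84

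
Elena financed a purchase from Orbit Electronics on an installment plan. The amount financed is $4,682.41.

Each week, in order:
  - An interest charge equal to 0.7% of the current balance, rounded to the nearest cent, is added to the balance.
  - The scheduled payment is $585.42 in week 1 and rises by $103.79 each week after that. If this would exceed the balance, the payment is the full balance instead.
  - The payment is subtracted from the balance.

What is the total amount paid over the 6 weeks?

Week 1: $4,682.41 +$32.78 interest = $4,715.19; pay $585.42 → $4,129.77
Week 2: $4,129.77 +$28.91 interest = $4,158.68; pay $689.21 → $3,469.47
Week 3: $3,469.47 +$24.29 interest = $3,493.76; pay $793.00 → $2,700.76
Week 4: $2,700.76 +$18.91 interest = $2,719.67; pay $896.79 → $1,822.88
Week 5: $1,822.88 +$12.76 interest = $1,835.64; pay $1,000.58 → $835.06
Week 6: $835.06 +$5.85 interest = $840.91; pay $840.91 → $0.00
Total paid: $4,805.91

$4,805.91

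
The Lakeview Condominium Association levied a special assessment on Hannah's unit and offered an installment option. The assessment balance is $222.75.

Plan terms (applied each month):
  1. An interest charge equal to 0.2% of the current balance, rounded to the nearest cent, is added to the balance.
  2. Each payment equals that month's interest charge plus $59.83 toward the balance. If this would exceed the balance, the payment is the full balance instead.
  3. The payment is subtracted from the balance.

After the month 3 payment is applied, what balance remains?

$43.26

Month 1: opening $222.75; interest $0.45 → $223.20; payment $60.28; balance $162.92
Month 2: opening $162.92; interest $0.33 → $163.25; payment $60.16; balance $103.09
Month 3: opening $103.09; interest $0.21 → $103.30; payment $60.04; balance $43.26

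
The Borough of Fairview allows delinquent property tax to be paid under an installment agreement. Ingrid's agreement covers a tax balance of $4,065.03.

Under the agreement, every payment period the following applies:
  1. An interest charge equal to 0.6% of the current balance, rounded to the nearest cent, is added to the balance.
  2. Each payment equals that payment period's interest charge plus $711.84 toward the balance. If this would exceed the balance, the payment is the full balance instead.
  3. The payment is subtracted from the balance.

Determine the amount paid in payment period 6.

$508.86

Payment period 1: opening $4,065.03; interest $24.39 → $4,089.42; payment $736.23; balance $3,353.19
Payment period 2: opening $3,353.19; interest $20.12 → $3,373.31; payment $731.96; balance $2,641.35
Payment period 3: opening $2,641.35; interest $15.85 → $2,657.20; payment $727.69; balance $1,929.51
Payment period 4: opening $1,929.51; interest $11.58 → $1,941.09; payment $723.42; balance $1,217.67
Payment period 5: opening $1,217.67; interest $7.31 → $1,224.98; payment $719.15; balance $505.83
Payment period 6: opening $505.83; interest $3.03 → $508.86; payment $508.86; balance $0.00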